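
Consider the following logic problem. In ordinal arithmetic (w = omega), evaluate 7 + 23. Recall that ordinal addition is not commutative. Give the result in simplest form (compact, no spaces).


Compute 7 + 23.
Ordinal + is associative but NOT commutative; for finite n>0, n + w = w but w + n stays w+n.
Both operands finite; ordinal + agrees with natural +: 7 + 23 = 30.
Result = 30

30


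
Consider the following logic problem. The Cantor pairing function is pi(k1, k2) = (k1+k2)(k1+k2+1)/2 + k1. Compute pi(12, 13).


k1 + k2 = 25
(k1+k2)(k1+k2+1)/2 = 25 * 26 / 2 = 325
pi = 325 + 12 = 337

337


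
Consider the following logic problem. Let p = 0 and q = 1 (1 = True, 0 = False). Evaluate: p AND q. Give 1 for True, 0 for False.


p = 0, q = 1
Operation: p AND q
Evaluate: 0 AND 1 = 0

0


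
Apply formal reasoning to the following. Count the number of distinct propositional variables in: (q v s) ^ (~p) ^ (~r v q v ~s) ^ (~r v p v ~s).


Identify each variable that appears in the formula.
Variables found: p, q, r, s
Count = 4

4


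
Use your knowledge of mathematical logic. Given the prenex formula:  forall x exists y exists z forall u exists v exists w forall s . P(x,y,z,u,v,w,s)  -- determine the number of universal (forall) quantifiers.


Quantifier prefix: forall x exists y exists z forall u exists v exists w forall s
Mark each quantifier type:
  U E E U E E U
Universal count = 3, Existential count = 4
Asked for universal (forall) quantifiers: 3

3


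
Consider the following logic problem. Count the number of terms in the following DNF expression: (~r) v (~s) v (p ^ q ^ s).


A DNF formula is a disjunction of terms (conjunctions).
Terms are separated by v.
Counting the disjuncts: 3 terms.

3


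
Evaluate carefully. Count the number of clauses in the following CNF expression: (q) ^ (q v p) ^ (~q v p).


A CNF formula is a conjunction of clauses.
Clauses are separated by ^.
Counting the conjuncts: 3 clauses.

3


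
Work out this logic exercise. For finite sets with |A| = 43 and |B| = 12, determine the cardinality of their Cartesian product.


The Cartesian product A x B contains all ordered pairs (a, b).
|A x B| = |A| * |B| = 43 * 12 = 516

516


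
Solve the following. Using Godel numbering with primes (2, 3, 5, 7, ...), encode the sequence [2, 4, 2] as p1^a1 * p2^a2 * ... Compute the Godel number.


Encode each element as an exponent of the corresponding prime:
  2^2 = 4
  3^4 = 81
  5^2 = 25
Product = 4 * 81 * 25 = 8100

8100


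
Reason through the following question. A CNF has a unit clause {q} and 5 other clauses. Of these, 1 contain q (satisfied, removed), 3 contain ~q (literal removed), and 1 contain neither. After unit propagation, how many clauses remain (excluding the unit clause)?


Satisfied (removed): 1
Shortened (remain): 3
Unchanged (remain): 1
Remaining = 3 + 1 = 4

4


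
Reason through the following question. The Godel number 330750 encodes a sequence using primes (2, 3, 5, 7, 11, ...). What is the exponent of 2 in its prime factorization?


Factorize 330750 by dividing by 2 repeatedly.
Division steps: 2 divides 330750 exactly 1 time(s).
Exponent of 2 = 1

1


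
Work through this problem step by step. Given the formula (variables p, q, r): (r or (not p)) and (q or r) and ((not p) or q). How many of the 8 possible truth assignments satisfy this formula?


Evaluate all 8 assignments for p, q, r:
p=0, q=0, r=0: 0
p=0, q=0, r=1: 1
p=0, q=1, r=0: 1
p=0, q=1, r=1: 1
p=1, q=0, r=0: 0
p=1, q=0, r=1: 0
p=1, q=1, r=0: 0
p=1, q=1, r=1: 1
Satisfying count = 4

4


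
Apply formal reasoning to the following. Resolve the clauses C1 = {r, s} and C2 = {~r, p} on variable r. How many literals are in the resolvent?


Remove r from C1 and ~r from C2.
C1 remainder: {s}
C2 remainder: {p}
Union (resolvent): {p, s}
Resolvent has 2 literal(s).

2


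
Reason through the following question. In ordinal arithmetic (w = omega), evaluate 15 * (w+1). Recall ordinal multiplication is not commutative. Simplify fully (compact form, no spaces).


Compute 15 * (w+1).
Ordinal * is associative and left-distributive over +, but NOT commutative; for finite n>1, n*w = w but w*n stays w*n.
By left-distributivity: 15 * (w+1) = 15*w + 15*1 = w + 15 = w+15.
Result = w+15

w+15


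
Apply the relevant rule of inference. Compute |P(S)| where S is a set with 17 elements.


The power set of a set with n elements has 2^n elements.
|P(S)| = 2^17 = 131072

131072


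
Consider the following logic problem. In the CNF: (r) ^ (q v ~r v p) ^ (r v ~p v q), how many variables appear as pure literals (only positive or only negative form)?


Check each variable for pure literal status:
p: mixed (not pure)
q: pure positive
r: mixed (not pure)
Pure literal count = 1

1


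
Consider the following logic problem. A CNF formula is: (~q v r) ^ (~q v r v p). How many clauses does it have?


A CNF formula is a conjunction of clauses.
Clauses are separated by ^.
Counting the conjuncts: 2 clauses.

2


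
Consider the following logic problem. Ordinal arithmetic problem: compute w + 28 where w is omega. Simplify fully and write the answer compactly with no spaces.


Compute w + 28.
Ordinal + is associative but NOT commutative; for finite n>0, n + w = w but w + n stays w+n.
w + 28 is already in normal form (a successor ordinal beyond w).
Result = w+28

w+28


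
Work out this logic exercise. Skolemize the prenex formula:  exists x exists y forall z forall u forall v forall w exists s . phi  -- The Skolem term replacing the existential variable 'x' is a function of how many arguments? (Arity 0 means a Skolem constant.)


Quantifier prefix: exists x exists y forall z forall u forall v forall w exists s
'x' is existentially quantified at position 1.
No universal quantifiers precede it.
Skolem function arity = 0 (a Skolem constant)

0


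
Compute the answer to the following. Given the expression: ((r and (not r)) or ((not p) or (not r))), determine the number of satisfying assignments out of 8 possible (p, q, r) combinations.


Check all 8 assignments:
p=0, q=0, r=0: 1
p=0, q=0, r=1: 1
p=0, q=1, r=0: 1
p=0, q=1, r=1: 1
p=1, q=0, r=0: 1
p=1, q=0, r=1: 0
p=1, q=1, r=0: 1
p=1, q=1, r=1: 0
Count of True = 6

6


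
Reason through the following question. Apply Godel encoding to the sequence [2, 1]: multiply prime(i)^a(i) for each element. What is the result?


Encode each element as an exponent of the corresponding prime:
  2^2 = 4
  3^1 = 3
Product = 4 * 3 = 12

12


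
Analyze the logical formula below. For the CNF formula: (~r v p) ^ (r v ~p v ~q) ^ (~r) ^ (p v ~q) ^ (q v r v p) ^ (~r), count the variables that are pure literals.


Check each variable for pure literal status:
p: mixed (not pure)
q: mixed (not pure)
r: mixed (not pure)
Pure literal count = 0

0


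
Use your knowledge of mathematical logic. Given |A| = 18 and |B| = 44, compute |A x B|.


The Cartesian product A x B contains all ordered pairs (a, b).
|A x B| = |A| * |B| = 18 * 44 = 792

792


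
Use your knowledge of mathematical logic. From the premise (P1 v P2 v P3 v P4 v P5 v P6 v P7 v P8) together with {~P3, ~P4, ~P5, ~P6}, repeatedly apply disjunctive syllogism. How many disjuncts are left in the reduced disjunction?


Original disjuncts (8): P1, P2, P3, P4, P5, P6, P7, P8
Negated (eliminate): ~P3, ~P4, ~P5, ~P6
Remaining disjuncts: P1, P2, P7, P8
Count = 8 - 4 = 4

4


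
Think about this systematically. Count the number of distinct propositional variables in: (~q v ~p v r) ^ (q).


Identify each variable that appears in the formula.
Variables found: p, q, r
Count = 3

3


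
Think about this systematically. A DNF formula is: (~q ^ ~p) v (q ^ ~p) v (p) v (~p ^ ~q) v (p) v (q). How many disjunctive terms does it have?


A DNF formula is a disjunction of terms (conjunctions).
Terms are separated by v.
Counting the disjuncts: 6 terms.

6


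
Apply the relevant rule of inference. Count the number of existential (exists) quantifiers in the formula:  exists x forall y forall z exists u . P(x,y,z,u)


Quantifier prefix: exists x forall y forall z exists u
Mark each quantifier type:
  E U U E
Universal count = 2, Existential count = 2
Asked for existential (exists) quantifiers: 2

2


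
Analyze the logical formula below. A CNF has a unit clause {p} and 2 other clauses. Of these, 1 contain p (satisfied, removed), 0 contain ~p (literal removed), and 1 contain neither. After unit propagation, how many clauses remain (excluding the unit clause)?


Satisfied (removed): 1
Shortened (remain): 0
Unchanged (remain): 1
Remaining = 0 + 1 = 1

1


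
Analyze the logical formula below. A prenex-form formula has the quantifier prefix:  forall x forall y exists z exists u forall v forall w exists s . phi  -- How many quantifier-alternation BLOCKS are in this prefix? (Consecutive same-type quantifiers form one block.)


Quantifier-type sequence: A A E E A A E  (A=forall, E=exists)
Group into maximal same-type runs:
  Ax2 | Ex2 | Ax2 | Ex1
Number of blocks = 4

4


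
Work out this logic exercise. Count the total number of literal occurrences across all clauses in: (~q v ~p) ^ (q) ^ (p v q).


Counting literals in each clause:
Clause 1: 2 literal(s)
Clause 2: 1 literal(s)
Clause 3: 2 literal(s)
Total = 5

5


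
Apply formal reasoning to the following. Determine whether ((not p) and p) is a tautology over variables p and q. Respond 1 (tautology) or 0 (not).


Check all 4 assignments:
p=0, q=0: 0
p=0, q=1: 0
p=1, q=0: 0
p=1, q=1: 0
Satisfying count = 0/4.
Tautology iff count = 4: no.

0


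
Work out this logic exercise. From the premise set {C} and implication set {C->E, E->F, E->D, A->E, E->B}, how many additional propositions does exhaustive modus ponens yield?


Initial facts: {C}
Apply modus ponens to closure:
  C and C->E  =>  E
  E and E->F  =>  F
  E and E->D  =>  D
  E and E->B  =>  B
Final known: {B, C, D, E, F}
New propositions: {B, D, E, F}
Count = 4

4


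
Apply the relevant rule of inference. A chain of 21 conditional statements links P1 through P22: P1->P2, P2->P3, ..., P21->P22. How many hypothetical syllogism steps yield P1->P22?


With 21 implications in a chain connecting 22 propositions:
P1->P2, P2->P3, ..., P21->P22
Steps needed = (number of implications) - 1 = 21 - 1 = 20

20


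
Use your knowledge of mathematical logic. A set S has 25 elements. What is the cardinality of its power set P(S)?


The power set of a set with n elements has 2^n elements.
|P(S)| = 2^25 = 33554432

33554432


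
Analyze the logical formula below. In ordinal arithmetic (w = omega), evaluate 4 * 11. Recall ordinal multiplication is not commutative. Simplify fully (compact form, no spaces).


Compute 4 * 11.
Ordinal * is associative and left-distributive over +, but NOT commutative; for finite n>1, n*w = w but w*n stays w*n.
Both finite; ordinal * agrees with natural *: 4 * 11 = 44.
Result = 44

44


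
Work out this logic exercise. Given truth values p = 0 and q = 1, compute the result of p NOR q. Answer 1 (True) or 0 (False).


p = 0, q = 1
Operation: p NOR q
Evaluate: 0 NOR 1 = 0

0


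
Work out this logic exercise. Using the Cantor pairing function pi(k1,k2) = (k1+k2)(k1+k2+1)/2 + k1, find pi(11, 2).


k1 + k2 = 13
(k1+k2)(k1+k2+1)/2 = 13 * 14 / 2 = 91
pi = 91 + 11 = 102

102


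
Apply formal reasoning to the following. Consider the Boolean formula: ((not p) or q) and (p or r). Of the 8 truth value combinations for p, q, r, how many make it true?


Evaluate all 8 assignments for p, q, r:
p=0, q=0, r=0: 0
p=0, q=0, r=1: 1
p=0, q=1, r=0: 0
p=0, q=1, r=1: 1
p=1, q=0, r=0: 0
p=1, q=0, r=1: 0
p=1, q=1, r=0: 1
p=1, q=1, r=1: 1
Satisfying count = 4

4


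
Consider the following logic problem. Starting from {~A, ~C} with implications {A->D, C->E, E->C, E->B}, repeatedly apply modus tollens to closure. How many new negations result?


Initial negated facts: {~A, ~C}
Apply modus tollens to closure:
  ~C and E->C  =>  ~E
Final negated: {~A, ~C, ~E}
New negations: {~E}
Count = 1

1


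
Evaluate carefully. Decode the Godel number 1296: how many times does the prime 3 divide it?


Factorize 1296 by dividing by 3 repeatedly.
Division steps: 3 divides 1296 exactly 4 time(s).
Exponent of 3 = 4

4


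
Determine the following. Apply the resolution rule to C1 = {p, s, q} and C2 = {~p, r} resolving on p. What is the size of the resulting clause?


Remove p from C1 and ~p from C2.
C1 remainder: {s, q}
C2 remainder: {r}
Union (resolvent): {q, r, s}
Resolvent has 3 literal(s).

3


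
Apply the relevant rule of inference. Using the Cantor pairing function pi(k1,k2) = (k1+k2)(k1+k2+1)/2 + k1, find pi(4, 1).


k1 + k2 = 5
(k1+k2)(k1+k2+1)/2 = 5 * 6 / 2 = 15
pi = 15 + 4 = 19

19


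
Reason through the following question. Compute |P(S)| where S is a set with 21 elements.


The power set of a set with n elements has 2^n elements.
|P(S)| = 2^21 = 2097152

2097152


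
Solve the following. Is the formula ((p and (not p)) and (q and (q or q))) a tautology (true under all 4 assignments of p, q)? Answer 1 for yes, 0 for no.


Check all 4 assignments:
p=0, q=0: 0
p=0, q=1: 0
p=1, q=0: 0
p=1, q=1: 0
Satisfying count = 0/4.
Tautology iff count = 4: no.

0


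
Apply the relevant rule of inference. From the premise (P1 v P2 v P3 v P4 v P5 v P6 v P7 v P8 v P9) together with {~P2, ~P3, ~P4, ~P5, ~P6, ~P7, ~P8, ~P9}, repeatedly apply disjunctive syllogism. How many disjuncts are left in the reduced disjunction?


Original disjuncts (9): P1, P2, P3, P4, P5, P6, P7, P8, P9
Negated (eliminate): ~P2, ~P3, ~P4, ~P5, ~P6, ~P7, ~P8, ~P9
Remaining disjuncts: P1
Count = 9 - 8 = 1

1


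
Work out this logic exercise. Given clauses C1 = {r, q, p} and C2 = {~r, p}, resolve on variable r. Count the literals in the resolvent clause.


Remove r from C1 and ~r from C2.
C1 remainder: {q, p}
C2 remainder: {p}
Union (resolvent): {p, q}
Resolvent has 2 literal(s).

2


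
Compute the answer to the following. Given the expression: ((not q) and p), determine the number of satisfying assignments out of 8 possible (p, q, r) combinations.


Check all 8 assignments:
p=0, q=0, r=0: 0
p=0, q=0, r=1: 0
p=0, q=1, r=0: 0
p=0, q=1, r=1: 0
p=1, q=0, r=0: 1
p=1, q=0, r=1: 1
p=1, q=1, r=0: 0
p=1, q=1, r=1: 0
Count of True = 2

2


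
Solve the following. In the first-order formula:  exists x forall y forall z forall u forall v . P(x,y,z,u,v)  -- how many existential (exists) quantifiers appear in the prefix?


Quantifier prefix: exists x forall y forall z forall u forall v
Mark each quantifier type:
  E U U U U
Universal count = 4, Existential count = 1
Asked for existential (exists) quantifiers: 1

1


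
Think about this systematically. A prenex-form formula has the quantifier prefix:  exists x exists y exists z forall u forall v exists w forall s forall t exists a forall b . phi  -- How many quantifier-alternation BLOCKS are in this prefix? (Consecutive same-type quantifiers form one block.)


Quantifier-type sequence: E E E A A E A A E A  (A=forall, E=exists)
Group into maximal same-type runs:
  Ex3 | Ax2 | Ex1 | Ax2 | Ex1 | Ax1
Number of blocks = 6

6


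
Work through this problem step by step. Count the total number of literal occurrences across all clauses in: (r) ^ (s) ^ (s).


Counting literals in each clause:
Clause 1: 1 literal(s)
Clause 2: 1 literal(s)
Clause 3: 1 literal(s)
Total = 3

3


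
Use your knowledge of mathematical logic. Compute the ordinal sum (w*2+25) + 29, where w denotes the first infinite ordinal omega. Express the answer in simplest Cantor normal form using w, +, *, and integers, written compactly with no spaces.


Compute (w*2+25) + 29.
Ordinal + is associative but NOT commutative; for finite n>0, n + w = w but w + n stays w+n.
By associativity: (w*2+25) + 29 = w*2 + (25+29) = w*2+54.
Result = w*2+54

w*2+54


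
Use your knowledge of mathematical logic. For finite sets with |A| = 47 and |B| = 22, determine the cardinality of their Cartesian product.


The Cartesian product A x B contains all ordered pairs (a, b).
|A x B| = |A| * |B| = 47 * 22 = 1034

1034


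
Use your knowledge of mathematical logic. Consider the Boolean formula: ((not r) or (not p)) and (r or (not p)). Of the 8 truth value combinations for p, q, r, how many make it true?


Evaluate all 8 assignments for p, q, r:
p=0, q=0, r=0: 1
p=0, q=0, r=1: 1
p=0, q=1, r=0: 1
p=0, q=1, r=1: 1
p=1, q=0, r=0: 0
p=1, q=0, r=1: 0
p=1, q=1, r=0: 0
p=1, q=1, r=1: 0
Satisfying count = 4

4


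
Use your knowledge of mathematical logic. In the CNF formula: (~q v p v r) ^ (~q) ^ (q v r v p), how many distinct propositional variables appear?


Identify each variable that appears in the formula.
Variables found: p, q, r
Count = 3

3


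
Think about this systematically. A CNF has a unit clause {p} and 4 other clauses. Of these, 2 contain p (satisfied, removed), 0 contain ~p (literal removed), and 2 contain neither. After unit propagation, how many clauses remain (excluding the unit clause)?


Satisfied (removed): 2
Shortened (remain): 0
Unchanged (remain): 2
Remaining = 0 + 2 = 2

2


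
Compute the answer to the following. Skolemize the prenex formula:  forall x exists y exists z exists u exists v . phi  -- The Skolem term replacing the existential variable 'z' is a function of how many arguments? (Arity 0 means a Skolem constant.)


Quantifier prefix: forall x exists y exists z exists u exists v
'z' is existentially quantified at position 3.
Universal variables preceding it: x
Skolem function arity = 1

1


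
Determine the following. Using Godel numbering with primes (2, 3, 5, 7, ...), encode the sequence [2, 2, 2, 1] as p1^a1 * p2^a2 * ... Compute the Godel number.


Encode each element as an exponent of the corresponding prime:
  2^2 = 4
  3^2 = 9
  5^2 = 25
  7^1 = 7
Product = 4 * 9 * 25 * 7 = 6300

6300


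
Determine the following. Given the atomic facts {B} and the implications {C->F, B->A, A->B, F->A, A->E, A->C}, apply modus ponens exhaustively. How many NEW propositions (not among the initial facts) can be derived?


Initial facts: {B}
Apply modus ponens to closure:
  B and B->A  =>  A
  A and A->E  =>  E
  A and A->C  =>  C
  C and C->F  =>  F
Final known: {A, B, C, E, F}
New propositions: {A, C, E, F}
Count = 4

4


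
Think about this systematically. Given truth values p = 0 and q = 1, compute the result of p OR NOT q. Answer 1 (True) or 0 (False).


p = 0, q = 1
Operation: p OR NOT q
Evaluate: 0 OR NOT 1 = 0

0


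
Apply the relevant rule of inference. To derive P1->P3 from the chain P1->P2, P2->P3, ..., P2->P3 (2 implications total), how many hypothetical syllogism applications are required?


With 2 implications in a chain connecting 3 propositions:
P1->P2, P2->P3, ..., P2->P3
Steps needed = (number of implications) - 1 = 2 - 1 = 1

1


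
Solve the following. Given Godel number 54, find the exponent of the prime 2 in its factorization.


Factorize 54 by dividing by 2 repeatedly.
Division steps: 2 divides 54 exactly 1 time(s).
Exponent of 2 = 1

1


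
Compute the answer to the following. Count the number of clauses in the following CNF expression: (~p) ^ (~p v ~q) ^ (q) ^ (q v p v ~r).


A CNF formula is a conjunction of clauses.
Clauses are separated by ^.
Counting the conjuncts: 4 clauses.

4


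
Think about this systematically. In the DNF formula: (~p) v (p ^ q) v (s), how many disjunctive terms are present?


A DNF formula is a disjunction of terms (conjunctions).
Terms are separated by v.
Counting the disjuncts: 3 terms.

3


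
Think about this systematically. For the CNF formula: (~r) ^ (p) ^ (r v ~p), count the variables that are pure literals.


Check each variable for pure literal status:
p: mixed (not pure)
q: absent (not pure)
r: mixed (not pure)
Pure literal count = 0

0


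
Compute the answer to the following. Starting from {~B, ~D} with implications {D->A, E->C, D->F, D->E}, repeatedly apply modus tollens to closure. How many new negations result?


Initial negated facts: {~B, ~D}
Apply modus tollens to closure:
  (no implication fires)
Final negated: {~B, ~D}
New negations: {(none)}
Count = 0

0


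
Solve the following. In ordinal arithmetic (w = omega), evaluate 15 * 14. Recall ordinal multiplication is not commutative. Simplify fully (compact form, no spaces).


Compute 15 * 14.
Ordinal * is associative and left-distributive over +, but NOT commutative; for finite n>1, n*w = w but w*n stays w*n.
Both finite; ordinal * agrees with natural *: 15 * 14 = 210.
Result = 210

210


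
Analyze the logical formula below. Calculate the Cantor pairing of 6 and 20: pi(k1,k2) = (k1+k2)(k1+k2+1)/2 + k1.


k1 + k2 = 26
(k1+k2)(k1+k2+1)/2 = 26 * 27 / 2 = 351
pi = 351 + 6 = 357

357


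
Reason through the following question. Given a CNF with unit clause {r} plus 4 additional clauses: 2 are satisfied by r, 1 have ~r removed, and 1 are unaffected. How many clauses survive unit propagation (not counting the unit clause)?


Satisfied (removed): 2
Shortened (remain): 1
Unchanged (remain): 1
Remaining = 1 + 1 = 2

2


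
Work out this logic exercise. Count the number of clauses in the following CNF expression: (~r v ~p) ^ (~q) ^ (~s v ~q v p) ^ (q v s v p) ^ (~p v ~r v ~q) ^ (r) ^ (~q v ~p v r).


A CNF formula is a conjunction of clauses.
Clauses are separated by ^.
Counting the conjuncts: 7 clauses.

7


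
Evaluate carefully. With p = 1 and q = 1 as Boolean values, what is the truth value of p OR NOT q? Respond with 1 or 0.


p = 1, q = 1
Operation: p OR NOT q
Evaluate: 1 OR NOT 1 = 1

1


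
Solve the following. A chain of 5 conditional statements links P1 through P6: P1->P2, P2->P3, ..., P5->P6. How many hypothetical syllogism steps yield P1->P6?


With 5 implications in a chain connecting 6 propositions:
P1->P2, P2->P3, ..., P5->P6
Steps needed = (number of implications) - 1 = 5 - 1 = 4

4


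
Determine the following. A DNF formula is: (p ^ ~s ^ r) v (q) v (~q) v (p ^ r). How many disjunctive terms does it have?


A DNF formula is a disjunction of terms (conjunctions).
Terms are separated by v.
Counting the disjuncts: 4 terms.

4


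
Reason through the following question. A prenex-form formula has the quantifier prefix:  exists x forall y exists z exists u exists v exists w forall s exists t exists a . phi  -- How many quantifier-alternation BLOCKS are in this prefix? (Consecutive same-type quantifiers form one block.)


Quantifier-type sequence: E A E E E E A E E  (A=forall, E=exists)
Group into maximal same-type runs:
  Ex1 | Ax1 | Ex4 | Ax1 | Ex2
Number of blocks = 5

5


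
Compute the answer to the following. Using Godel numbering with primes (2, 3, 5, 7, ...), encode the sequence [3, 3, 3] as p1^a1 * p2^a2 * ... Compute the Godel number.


Encode each element as an exponent of the corresponding prime:
  2^3 = 8
  3^3 = 27
  5^3 = 125
Product = 8 * 27 * 125 = 27000

27000


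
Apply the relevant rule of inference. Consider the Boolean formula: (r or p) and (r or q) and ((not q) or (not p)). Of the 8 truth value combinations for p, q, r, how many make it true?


Evaluate all 8 assignments for p, q, r:
p=0, q=0, r=0: 0
p=0, q=0, r=1: 1
p=0, q=1, r=0: 0
p=0, q=1, r=1: 1
p=1, q=0, r=0: 0
p=1, q=0, r=1: 1
p=1, q=1, r=0: 0
p=1, q=1, r=1: 0
Satisfying count = 3

3


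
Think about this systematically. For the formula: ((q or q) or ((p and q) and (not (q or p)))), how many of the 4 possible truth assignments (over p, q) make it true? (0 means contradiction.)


Check all 4 assignments:
p=0, q=0: 0
p=0, q=1: 1
p=1, q=0: 0
p=1, q=1: 1
Count of True = 2

2


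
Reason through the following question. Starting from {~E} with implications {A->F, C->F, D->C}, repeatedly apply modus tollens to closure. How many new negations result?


Initial negated facts: {~E}
Apply modus tollens to closure:
  (no implication fires)
Final negated: {~E}
New negations: {(none)}
Count = 0

0


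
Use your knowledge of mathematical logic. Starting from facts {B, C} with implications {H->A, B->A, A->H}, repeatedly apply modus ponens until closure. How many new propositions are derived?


Initial facts: {B, C}
Apply modus ponens to closure:
  B and B->A  =>  A
  A and A->H  =>  H
Final known: {A, B, C, H}
New propositions: {A, H}
Count = 2

2


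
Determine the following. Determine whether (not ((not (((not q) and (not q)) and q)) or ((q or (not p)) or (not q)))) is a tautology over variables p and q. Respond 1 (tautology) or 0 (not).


Check all 4 assignments:
p=0, q=0: 0
p=0, q=1: 0
p=1, q=0: 0
p=1, q=1: 0
Satisfying count = 0/4.
Tautology iff count = 4: no.

0


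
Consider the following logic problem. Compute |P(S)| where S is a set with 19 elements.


The power set of a set with n elements has 2^n elements.
|P(S)| = 2^19 = 524288

524288


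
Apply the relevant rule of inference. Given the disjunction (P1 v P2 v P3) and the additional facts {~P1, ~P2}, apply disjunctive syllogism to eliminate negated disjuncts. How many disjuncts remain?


Original disjuncts (3): P1, P2, P3
Negated (eliminate): ~P1, ~P2
Remaining disjuncts: P3
Count = 3 - 2 = 1

1


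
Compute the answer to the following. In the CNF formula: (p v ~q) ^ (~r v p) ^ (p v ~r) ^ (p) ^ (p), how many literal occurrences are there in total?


Counting literals in each clause:
Clause 1: 2 literal(s)
Clause 2: 2 literal(s)
Clause 3: 2 literal(s)
Clause 4: 1 literal(s)
Clause 5: 1 literal(s)
Total = 8

8


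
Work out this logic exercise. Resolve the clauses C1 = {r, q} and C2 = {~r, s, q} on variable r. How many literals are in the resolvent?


Remove r from C1 and ~r from C2.
C1 remainder: {q}
C2 remainder: {s, q}
Union (resolvent): {q, s}
Resolvent has 2 literal(s).

2


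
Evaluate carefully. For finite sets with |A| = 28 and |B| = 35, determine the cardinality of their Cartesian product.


The Cartesian product A x B contains all ordered pairs (a, b).
|A x B| = |A| * |B| = 28 * 35 = 980

980


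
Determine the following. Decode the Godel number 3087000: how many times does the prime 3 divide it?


Factorize 3087000 by dividing by 3 repeatedly.
Division steps: 3 divides 3087000 exactly 2 time(s).
Exponent of 3 = 2

2


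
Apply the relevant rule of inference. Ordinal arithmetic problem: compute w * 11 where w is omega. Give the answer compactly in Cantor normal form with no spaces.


Compute w * 11.
Ordinal * is associative and left-distributive over +, but NOT commutative; for finite n>1, n*w = w but w*n stays w*n.
w * 11 means 11 copies of w concatenated: w*11.
Result = w*11

w*11


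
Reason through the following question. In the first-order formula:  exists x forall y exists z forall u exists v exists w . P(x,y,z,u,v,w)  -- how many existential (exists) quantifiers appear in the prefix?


Quantifier prefix: exists x forall y exists z forall u exists v exists w
Mark each quantifier type:
  E U E U E E
Universal count = 2, Existential count = 4
Asked for existential (exists) quantifiers: 4

4


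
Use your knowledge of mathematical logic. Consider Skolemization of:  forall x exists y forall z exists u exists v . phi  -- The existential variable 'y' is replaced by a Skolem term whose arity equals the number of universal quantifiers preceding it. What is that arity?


Quantifier prefix: forall x exists y forall z exists u exists v
'y' is existentially quantified at position 2.
Universal variables preceding it: x
Skolem function arity = 1

1


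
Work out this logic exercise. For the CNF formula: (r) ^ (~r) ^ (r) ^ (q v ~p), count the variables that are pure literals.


Check each variable for pure literal status:
p: pure negative
q: pure positive
r: mixed (not pure)
Pure literal count = 2

2


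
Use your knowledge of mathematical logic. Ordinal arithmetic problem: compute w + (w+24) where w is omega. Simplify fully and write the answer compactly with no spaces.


Compute w + (w+24).
Ordinal + is associative but NOT commutative; for finite n>0, n + w = w but w + n stays w+n.
w + (w+24) = (w+w) + 24 = w*2+24.
Result = w*2+24

w*2+24


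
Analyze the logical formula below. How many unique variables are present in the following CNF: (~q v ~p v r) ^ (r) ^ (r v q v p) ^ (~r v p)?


Identify each variable that appears in the formula.
Variables found: p, q, r
Count = 3

3


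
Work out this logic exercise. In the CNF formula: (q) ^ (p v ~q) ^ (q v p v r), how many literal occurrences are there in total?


Counting literals in each clause:
Clause 1: 1 literal(s)
Clause 2: 2 literal(s)
Clause 3: 3 literal(s)
Total = 6

6


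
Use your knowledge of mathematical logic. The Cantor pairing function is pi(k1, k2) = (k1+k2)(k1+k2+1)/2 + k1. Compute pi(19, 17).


k1 + k2 = 36
(k1+k2)(k1+k2+1)/2 = 36 * 37 / 2 = 666
pi = 666 + 19 = 685

685


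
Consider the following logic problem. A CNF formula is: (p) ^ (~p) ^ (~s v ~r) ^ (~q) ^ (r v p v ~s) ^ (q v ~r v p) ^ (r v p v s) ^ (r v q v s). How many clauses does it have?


A CNF formula is a conjunction of clauses.
Clauses are separated by ^.
Counting the conjuncts: 8 clauses.

8


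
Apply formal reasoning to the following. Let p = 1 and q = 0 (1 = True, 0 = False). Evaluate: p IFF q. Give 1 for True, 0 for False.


p = 1, q = 0
Operation: p IFF q
Evaluate: 1 IFF 0 = 0

0


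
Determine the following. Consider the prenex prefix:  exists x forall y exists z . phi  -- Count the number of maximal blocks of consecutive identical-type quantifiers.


Quantifier-type sequence: E A E  (A=forall, E=exists)
Group into maximal same-type runs:
  Ex1 | Ax1 | Ex1
Number of blocks = 3

3


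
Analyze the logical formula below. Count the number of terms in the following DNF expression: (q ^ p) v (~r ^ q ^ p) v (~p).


A DNF formula is a disjunction of terms (conjunctions).
Terms are separated by v.
Counting the disjuncts: 3 terms.

3


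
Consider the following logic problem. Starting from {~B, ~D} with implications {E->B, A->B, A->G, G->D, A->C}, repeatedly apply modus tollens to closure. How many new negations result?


Initial negated facts: {~B, ~D}
Apply modus tollens to closure:
  ~B and E->B  =>  ~E
  ~B and A->B  =>  ~A
  ~D and G->D  =>  ~G
Final negated: {~A, ~B, ~D, ~E, ~G}
New negations: {~A, ~E, ~G}
Count = 3

3


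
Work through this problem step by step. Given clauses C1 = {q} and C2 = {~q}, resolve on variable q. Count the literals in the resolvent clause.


Remove q from C1 and ~q from C2.
C1 remainder: {}
C2 remainder: {}
Union (resolvent): {} (empty clause)
Resolvent has 0 literal(s).

0


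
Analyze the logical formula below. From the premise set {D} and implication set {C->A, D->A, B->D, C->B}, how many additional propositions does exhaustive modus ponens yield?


Initial facts: {D}
Apply modus ponens to closure:
  D and D->A  =>  A
Final known: {A, D}
New propositions: {A}
Count = 1

1


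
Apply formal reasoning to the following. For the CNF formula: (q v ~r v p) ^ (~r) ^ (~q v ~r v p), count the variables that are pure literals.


Check each variable for pure literal status:
p: pure positive
q: mixed (not pure)
r: pure negative
Pure literal count = 2

2


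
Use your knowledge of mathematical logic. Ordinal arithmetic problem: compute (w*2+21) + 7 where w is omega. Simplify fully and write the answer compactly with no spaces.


Compute (w*2+21) + 7.
Ordinal + is associative but NOT commutative; for finite n>0, n + w = w but w + n stays w+n.
By associativity: (w*2+21) + 7 = w*2 + (21+7) = w*2+28.
Result = w*2+28

w*2+28


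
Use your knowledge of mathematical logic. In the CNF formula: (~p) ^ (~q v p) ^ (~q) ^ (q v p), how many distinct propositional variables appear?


Identify each variable that appears in the formula.
Variables found: p, q
Count = 2

2


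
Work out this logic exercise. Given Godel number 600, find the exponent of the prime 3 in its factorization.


Factorize 600 by dividing by 3 repeatedly.
Division steps: 3 divides 600 exactly 1 time(s).
Exponent of 3 = 1

1


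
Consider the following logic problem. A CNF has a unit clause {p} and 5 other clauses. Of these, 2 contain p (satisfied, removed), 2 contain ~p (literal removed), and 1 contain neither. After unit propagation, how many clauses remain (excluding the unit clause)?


Satisfied (removed): 2
Shortened (remain): 2
Unchanged (remain): 1
Remaining = 2 + 1 = 3

3


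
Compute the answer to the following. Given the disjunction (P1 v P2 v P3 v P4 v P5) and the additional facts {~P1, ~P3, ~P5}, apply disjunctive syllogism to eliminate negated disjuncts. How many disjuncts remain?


Original disjuncts (5): P1, P2, P3, P4, P5
Negated (eliminate): ~P1, ~P3, ~P5
Remaining disjuncts: P2, P4
Count = 5 - 3 = 2

2


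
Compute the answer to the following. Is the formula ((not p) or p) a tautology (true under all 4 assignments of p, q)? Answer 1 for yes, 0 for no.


Check all 4 assignments:
p=0, q=0: 1
p=0, q=1: 1
p=1, q=0: 1
p=1, q=1: 1
Satisfying count = 4/4.
Tautology iff count = 4: yes.

1


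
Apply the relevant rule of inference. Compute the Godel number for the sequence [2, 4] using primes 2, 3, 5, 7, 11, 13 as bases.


Encode each element as an exponent of the corresponding prime:
  2^2 = 4
  3^4 = 81
Product = 4 * 81 = 324

324


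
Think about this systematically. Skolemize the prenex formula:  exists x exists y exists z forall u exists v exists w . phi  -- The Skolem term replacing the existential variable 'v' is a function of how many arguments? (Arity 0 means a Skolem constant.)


Quantifier prefix: exists x exists y exists z forall u exists v exists w
'v' is existentially quantified at position 5.
Universal variables preceding it: u
Skolem function arity = 1

1


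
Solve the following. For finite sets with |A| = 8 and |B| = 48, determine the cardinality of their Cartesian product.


The Cartesian product A x B contains all ordered pairs (a, b).
|A x B| = |A| * |B| = 8 * 48 = 384

384


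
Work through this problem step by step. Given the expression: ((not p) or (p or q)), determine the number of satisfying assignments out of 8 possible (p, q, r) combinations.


Check all 8 assignments:
p=0, q=0, r=0: 1
p=0, q=0, r=1: 1
p=0, q=1, r=0: 1
p=0, q=1, r=1: 1
p=1, q=0, r=0: 1
p=1, q=0, r=1: 1
p=1, q=1, r=0: 1
p=1, q=1, r=1: 1
Count of True = 8

8


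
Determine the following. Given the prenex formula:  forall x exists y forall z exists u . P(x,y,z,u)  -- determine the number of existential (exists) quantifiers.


Quantifier prefix: forall x exists y forall z exists u
Mark each quantifier type:
  U E U E
Universal count = 2, Existential count = 2
Asked for existential (exists) quantifiers: 2

2


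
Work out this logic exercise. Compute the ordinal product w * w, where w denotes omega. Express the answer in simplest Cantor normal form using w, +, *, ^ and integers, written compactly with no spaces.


Compute w * w.
Ordinal * is associative and left-distributive over +, but NOT commutative; for finite n>1, n*w = w but w*n stays w*n.
w * w = w^2 by definition.
Result = w^2

w^2


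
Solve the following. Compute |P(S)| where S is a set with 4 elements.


The power set of a set with n elements has 2^n elements.
|P(S)| = 2^4 = 16

16


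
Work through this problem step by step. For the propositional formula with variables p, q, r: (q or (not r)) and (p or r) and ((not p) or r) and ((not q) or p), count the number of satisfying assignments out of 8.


Evaluate all 8 assignments for p, q, r:
p=0, q=0, r=0: 0
p=0, q=0, r=1: 0
p=0, q=1, r=0: 0
p=0, q=1, r=1: 0
p=1, q=0, r=0: 0
p=1, q=0, r=1: 0
p=1, q=1, r=0: 0
p=1, q=1, r=1: 1
Satisfying count = 1

1


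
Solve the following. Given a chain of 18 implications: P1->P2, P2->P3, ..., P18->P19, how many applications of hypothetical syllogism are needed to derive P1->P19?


With 18 implications in a chain connecting 19 propositions:
P1->P2, P2->P3, ..., P18->P19
Steps needed = (number of implications) - 1 = 18 - 1 = 17

17


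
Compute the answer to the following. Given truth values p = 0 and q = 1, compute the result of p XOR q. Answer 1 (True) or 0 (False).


p = 0, q = 1
Operation: p XOR q
Evaluate: 0 XOR 1 = 1

1


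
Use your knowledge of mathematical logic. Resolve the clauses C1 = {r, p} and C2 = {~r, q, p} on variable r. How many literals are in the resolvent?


Remove r from C1 and ~r from C2.
C1 remainder: {p}
C2 remainder: {q, p}
Union (resolvent): {p, q}
Resolvent has 2 literal(s).

2


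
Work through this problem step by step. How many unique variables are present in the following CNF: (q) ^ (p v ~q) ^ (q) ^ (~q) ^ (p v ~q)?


Identify each variable that appears in the formula.
Variables found: p, q
Count = 2

2


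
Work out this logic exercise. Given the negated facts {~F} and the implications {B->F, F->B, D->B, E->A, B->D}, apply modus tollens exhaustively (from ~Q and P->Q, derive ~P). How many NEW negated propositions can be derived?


Initial negated facts: {~F}
Apply modus tollens to closure:
  ~F and B->F  =>  ~B
  ~B and D->B  =>  ~D
Final negated: {~B, ~D, ~F}
New negations: {~B, ~D}
Count = 2

2


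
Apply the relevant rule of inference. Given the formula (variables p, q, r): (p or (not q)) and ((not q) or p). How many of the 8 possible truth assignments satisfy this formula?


Evaluate all 8 assignments for p, q, r:
p=0, q=0, r=0: 1
p=0, q=0, r=1: 1
p=0, q=1, r=0: 0
p=0, q=1, r=1: 0
p=1, q=0, r=0: 1
p=1, q=0, r=1: 1
p=1, q=1, r=0: 1
p=1, q=1, r=1: 1
Satisfying count = 6

6


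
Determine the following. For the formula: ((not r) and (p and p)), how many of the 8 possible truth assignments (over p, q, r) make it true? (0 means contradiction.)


Check all 8 assignments:
p=0, q=0, r=0: 0
p=0, q=0, r=1: 0
p=0, q=1, r=0: 0
p=0, q=1, r=1: 0
p=1, q=0, r=0: 1
p=1, q=0, r=1: 0
p=1, q=1, r=0: 1
p=1, q=1, r=1: 0
Count of True = 2

2


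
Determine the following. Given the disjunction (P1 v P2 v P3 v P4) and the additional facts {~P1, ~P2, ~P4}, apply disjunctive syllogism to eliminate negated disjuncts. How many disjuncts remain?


Original disjuncts (4): P1, P2, P3, P4
Negated (eliminate): ~P1, ~P2, ~P4
Remaining disjuncts: P3
Count = 4 - 3 = 1

1


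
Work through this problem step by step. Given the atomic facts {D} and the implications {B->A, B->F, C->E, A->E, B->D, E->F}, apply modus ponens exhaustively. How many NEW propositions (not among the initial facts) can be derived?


Initial facts: {D}
Apply modus ponens to closure:
  (no implication fires)
Final known: {D}
New propositions: {(none)}
Count = 0

0


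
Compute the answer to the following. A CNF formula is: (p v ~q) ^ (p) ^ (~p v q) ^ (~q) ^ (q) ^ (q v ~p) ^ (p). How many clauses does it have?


A CNF formula is a conjunction of clauses.
Clauses are separated by ^.
Counting the conjuncts: 7 clauses.

7


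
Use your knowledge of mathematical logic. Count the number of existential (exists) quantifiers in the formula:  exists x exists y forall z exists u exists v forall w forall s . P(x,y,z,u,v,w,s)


Quantifier prefix: exists x exists y forall z exists u exists v forall w forall s
Mark each quantifier type:
  E E U E E U U
Universal count = 3, Existential count = 4
Asked for existential (exists) quantifiers: 4

4


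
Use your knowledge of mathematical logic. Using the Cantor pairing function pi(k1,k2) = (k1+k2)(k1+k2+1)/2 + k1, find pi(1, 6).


k1 + k2 = 7
(k1+k2)(k1+k2+1)/2 = 7 * 8 / 2 = 28
pi = 28 + 1 = 29

29


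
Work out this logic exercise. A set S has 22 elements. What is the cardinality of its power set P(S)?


The power set of a set with n elements has 2^n elements.
|P(S)| = 2^22 = 4194304

4194304


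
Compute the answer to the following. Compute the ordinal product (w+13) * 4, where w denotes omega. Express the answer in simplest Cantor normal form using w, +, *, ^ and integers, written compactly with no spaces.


Compute (w+13) * 4.
Ordinal * is associative and left-distributive over +, but NOT commutative; for finite n>1, n*w = w but w*n stays w*n.
(w+13) * 4 = (w+13) repeated 4 times. Each intermediate +13 is absorbed by the following w; only the last survives: w*4+13.
Result = w*4+13

w*4+13
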